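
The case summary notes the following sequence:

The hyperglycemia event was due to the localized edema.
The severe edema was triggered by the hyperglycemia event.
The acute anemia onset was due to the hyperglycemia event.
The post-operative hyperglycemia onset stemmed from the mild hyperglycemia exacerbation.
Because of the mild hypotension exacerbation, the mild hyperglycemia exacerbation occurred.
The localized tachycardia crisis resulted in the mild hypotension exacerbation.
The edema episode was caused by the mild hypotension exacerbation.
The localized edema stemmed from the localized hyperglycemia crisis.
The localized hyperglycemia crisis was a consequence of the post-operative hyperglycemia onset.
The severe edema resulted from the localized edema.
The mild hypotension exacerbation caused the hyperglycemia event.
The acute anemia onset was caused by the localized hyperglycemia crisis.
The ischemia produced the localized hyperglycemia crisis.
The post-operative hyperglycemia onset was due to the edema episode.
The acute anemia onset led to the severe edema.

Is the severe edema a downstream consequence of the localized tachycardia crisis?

Yes

There is a causal chain: the localized tachycardia crisis → the mild hypotension exacerbation → the hyperglycemia event → the severe edema.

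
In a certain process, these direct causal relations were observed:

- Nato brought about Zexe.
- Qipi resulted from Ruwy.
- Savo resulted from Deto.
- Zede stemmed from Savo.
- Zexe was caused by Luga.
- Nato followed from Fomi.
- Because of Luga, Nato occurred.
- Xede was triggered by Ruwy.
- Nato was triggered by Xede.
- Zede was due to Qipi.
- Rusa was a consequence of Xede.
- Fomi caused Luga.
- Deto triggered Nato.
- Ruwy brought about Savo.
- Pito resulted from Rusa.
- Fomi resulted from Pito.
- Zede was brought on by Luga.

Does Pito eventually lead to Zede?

Yes

There is a causal chain: Pito → Fomi → Luga → Zede.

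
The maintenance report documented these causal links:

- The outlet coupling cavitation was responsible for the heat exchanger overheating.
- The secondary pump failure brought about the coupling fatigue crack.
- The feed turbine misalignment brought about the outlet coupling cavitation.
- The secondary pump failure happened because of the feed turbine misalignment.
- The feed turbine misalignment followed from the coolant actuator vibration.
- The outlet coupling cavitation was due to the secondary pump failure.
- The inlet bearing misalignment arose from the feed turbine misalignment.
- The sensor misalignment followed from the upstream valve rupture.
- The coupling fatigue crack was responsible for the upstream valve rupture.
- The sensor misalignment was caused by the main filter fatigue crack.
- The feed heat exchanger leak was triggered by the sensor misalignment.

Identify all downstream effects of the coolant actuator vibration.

Direct effects: the feed turbine misalignment.
2 steps out: the inlet bearing misalignment, the secondary pump failure, the outlet coupling cavitation.
3 steps out: the coupling fatigue crack, the heat exchanger overheating.
4 steps out: the upstream valve rupture.
5 steps out: the sensor misalignment.
6 steps out: the feed heat exchanger leak.
Not reachable from it: the main filter fatigue crack.

the coupling fatigue crack, the feed heat exchanger leak, the feed turbine misalignment, the heat exchanger overheating, the inlet bearing misalignment, the outlet coupling cavitation, the secondary pump failure, the sensor misalignment, the upstream valve rupture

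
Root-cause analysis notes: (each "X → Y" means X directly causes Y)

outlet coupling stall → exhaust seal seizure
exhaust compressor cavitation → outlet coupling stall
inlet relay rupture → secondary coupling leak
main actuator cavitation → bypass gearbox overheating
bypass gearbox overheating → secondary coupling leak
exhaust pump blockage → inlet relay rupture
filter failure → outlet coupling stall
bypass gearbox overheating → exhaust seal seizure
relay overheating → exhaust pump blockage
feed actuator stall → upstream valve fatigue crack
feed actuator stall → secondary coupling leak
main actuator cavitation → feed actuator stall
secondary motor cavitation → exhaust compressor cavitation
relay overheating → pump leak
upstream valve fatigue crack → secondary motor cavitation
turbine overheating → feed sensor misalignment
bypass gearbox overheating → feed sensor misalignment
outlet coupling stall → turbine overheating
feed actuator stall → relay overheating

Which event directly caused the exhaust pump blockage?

Upstream contributors include the main actuator cavitation, the feed actuator stall, but only the relay overheating feeds directly into the exhaust pump blockage.

the relay overheating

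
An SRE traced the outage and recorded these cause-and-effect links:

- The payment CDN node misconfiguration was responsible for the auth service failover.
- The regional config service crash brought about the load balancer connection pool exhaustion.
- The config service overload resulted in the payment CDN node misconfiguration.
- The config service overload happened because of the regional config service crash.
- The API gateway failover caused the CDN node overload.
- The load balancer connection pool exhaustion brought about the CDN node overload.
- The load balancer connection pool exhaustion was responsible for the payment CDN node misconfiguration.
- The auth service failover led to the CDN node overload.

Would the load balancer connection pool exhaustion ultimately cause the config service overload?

No

The load balancer connection pool exhaustion leads to the payment CDN node misconfiguration, the auth service failover, the CDN node overload; the config service overload is not among them.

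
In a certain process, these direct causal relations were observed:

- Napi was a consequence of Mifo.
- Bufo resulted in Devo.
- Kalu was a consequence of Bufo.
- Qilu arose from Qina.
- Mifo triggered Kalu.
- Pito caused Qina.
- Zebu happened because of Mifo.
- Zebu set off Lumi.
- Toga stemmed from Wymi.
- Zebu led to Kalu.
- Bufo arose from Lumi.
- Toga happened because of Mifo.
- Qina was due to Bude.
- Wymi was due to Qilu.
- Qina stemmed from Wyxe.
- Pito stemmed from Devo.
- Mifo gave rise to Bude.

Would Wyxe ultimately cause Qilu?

There is a causal chain: Wyxe → Qina → Qilu.

Yes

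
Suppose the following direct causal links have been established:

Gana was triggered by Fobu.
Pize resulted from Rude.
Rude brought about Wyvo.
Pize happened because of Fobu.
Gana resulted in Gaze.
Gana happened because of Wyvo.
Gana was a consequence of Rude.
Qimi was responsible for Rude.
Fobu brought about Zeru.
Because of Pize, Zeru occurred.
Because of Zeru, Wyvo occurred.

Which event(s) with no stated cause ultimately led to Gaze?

Fobu, Qimi

Tracing upstream from Gaze: Gaze ← Gana ← Rude ← Qimi.
A separate upstream branch: Gaze ← Gana ← Fobu.
Each of those chain origins has no stated cause.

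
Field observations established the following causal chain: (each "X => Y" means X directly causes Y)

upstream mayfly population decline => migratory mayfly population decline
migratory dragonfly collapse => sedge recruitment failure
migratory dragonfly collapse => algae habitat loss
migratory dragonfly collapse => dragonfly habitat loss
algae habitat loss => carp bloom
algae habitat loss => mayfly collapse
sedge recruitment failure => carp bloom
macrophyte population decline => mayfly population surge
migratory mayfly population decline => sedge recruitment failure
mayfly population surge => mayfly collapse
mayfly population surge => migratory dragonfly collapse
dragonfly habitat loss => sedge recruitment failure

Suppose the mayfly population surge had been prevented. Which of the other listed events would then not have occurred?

the algae habitat loss, the dragonfly habitat loss, the mayfly collapse, the migratory dragonfly collapse

Downstream of the mayfly population surge: the migratory dragonfly collapse, the algae habitat loss, the mayfly collapse, the dragonfly habitat loss, the sedge recruitment failure, the carp bloom.
Of those, still caused via another path: the sedge recruitment failure, the carp bloom.
The remainder have no surviving cause.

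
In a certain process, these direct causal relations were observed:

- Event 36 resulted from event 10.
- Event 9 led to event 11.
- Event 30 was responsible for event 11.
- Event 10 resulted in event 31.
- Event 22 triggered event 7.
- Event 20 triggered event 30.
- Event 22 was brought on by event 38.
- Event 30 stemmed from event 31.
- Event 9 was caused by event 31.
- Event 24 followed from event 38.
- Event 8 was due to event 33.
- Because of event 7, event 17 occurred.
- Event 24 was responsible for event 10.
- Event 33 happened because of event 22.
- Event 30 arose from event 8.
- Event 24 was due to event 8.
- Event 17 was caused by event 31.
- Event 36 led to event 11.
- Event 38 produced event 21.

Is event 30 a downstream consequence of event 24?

There is a causal chain: event 24 → event 10 → event 31 → event 30.

Yes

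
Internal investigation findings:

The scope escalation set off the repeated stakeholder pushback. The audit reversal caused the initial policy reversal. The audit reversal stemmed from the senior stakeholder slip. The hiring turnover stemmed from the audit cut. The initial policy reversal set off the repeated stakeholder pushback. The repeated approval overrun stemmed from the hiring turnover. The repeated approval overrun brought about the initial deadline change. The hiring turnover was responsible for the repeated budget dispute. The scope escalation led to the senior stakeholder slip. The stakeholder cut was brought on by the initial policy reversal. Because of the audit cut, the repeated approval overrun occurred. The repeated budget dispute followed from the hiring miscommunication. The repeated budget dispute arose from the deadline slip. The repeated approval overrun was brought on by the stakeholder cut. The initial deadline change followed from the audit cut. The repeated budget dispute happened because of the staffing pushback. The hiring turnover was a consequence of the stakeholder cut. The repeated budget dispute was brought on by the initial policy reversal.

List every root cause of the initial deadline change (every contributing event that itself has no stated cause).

Tracing upstream from the initial deadline change: the initial deadline change ← the repeated approval overrun ← the stakeholder cut ← the initial policy reversal ← the audit reversal ← the senior stakeholder slip ← the scope escalation.
A separate upstream branch: the initial deadline change ← the audit cut.
Each of those chain origins has no stated cause.

the audit cut, the scope escalation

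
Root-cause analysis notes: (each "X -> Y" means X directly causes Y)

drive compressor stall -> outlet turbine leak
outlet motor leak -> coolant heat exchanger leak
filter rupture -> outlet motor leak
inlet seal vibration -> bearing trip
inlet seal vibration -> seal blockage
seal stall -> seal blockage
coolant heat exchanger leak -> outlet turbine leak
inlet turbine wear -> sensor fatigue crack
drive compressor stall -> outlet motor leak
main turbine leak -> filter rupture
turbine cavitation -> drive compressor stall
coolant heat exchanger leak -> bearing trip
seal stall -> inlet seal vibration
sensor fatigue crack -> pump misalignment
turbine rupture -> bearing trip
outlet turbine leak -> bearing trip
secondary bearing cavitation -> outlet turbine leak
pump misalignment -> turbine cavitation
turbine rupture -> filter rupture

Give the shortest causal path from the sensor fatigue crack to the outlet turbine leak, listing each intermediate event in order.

the sensor fatigue crack → the pump misalignment
the pump misalignment → the turbine cavitation
the turbine cavitation → the drive compressor stall
the drive compressor stall → the outlet turbine leak
Length: 4 steps.

the sensor fatigue crack → the pump misalignment → the turbine cavitation → the drive compressor stall → the outlet turbine leak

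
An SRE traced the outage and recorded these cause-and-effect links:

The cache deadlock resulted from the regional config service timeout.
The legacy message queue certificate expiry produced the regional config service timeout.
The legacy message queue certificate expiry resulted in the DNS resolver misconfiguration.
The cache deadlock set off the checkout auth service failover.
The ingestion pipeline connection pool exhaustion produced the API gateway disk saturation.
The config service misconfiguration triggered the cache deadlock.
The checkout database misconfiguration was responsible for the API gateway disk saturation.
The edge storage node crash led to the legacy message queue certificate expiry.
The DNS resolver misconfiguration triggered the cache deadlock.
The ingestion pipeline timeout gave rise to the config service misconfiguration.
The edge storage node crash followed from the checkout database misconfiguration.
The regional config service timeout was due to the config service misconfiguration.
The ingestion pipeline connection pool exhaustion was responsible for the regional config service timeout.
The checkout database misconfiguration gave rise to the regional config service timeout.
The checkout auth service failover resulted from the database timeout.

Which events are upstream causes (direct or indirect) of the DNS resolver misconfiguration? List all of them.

Immediate cause of the DNS resolver misconfiguration: the legacy message queue certificate expiry.
Further upstream: the checkout database misconfiguration, the edge storage node crash.

the checkout database misconfiguration, the edge storage node crash, the legacy message queue certificate expiry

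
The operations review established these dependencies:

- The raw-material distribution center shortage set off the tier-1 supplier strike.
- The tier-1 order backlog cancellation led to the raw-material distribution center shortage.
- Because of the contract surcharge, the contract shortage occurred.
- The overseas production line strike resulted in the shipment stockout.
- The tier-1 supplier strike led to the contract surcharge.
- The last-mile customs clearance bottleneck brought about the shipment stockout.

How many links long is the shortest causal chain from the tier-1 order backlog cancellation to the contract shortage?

4

Shortest chain: the tier-1 order backlog cancellation → the raw-material distribution center shortage → the tier-1 supplier strike → the contract surcharge → the contract shortage.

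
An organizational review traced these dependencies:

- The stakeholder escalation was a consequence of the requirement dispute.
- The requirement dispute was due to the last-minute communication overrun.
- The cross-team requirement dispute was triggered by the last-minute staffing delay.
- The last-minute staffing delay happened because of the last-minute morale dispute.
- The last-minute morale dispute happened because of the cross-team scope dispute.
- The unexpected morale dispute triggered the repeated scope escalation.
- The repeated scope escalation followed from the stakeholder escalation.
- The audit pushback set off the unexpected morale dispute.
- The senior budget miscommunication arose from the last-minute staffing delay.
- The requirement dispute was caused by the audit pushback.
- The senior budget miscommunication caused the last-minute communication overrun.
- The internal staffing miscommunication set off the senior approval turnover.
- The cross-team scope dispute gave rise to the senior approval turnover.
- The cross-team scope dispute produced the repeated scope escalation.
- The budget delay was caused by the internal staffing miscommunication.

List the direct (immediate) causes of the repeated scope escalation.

Upstream contributors include the last-minute morale dispute, the last-minute staffing delay, the audit pushback, the senior budget miscommunication, the last-minute communication overrun, the requirement dispute, but only the cross-team scope dispute, the stakeholder escalation, the unexpected morale dispute feed directly into the repeated scope escalation.

the cross-team scope dispute, the stakeholder escalation, the unexpected morale dispute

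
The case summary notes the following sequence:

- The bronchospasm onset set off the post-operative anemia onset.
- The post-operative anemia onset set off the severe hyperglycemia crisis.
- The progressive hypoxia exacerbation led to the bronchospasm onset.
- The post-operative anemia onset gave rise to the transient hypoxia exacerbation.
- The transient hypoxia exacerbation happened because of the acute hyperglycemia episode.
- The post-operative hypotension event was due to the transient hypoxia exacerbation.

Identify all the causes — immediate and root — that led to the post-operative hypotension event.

the acute hyperglycemia episode, the bronchospasm onset, the post-operative anemia onset, the progressive hypoxia exacerbation, the transient hypoxia exacerbation

Immediate cause of the post-operative hypotension event: the transient hypoxia exacerbation.
Further upstream: the acute hyperglycemia episode, the progressive hypoxia exacerbation, the bronchospasm onset, the post-operative anemia onset.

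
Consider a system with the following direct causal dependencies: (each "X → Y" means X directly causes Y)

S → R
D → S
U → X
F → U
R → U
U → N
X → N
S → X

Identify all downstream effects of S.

Direct effects: R, X.
2 steps out: U, N.
Not reachable from it: D, F.

N, R, U, X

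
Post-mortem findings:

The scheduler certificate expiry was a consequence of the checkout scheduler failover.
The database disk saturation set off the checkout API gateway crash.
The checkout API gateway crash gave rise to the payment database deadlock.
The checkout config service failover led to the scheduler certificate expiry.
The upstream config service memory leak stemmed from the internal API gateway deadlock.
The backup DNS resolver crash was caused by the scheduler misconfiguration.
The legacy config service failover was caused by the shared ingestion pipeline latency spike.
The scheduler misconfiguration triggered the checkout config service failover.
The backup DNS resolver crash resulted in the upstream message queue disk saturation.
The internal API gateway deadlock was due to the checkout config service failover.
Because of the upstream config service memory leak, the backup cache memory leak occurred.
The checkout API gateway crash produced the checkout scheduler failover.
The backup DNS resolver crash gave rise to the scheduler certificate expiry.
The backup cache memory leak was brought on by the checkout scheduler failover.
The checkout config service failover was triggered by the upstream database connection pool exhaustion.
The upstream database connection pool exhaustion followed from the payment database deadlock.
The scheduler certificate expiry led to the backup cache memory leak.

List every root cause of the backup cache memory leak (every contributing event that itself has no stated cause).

the database disk saturation, the scheduler misconfiguration

Tracing upstream from the backup cache memory leak: the backup cache memory leak ← the scheduler certificate expiry ← the backup DNS resolver crash ← the scheduler misconfiguration.
A separate upstream branch: the backup cache memory leak ← the checkout scheduler failover ← the checkout API gateway crash ← the database disk saturation.
Each of those chain origins has no stated cause.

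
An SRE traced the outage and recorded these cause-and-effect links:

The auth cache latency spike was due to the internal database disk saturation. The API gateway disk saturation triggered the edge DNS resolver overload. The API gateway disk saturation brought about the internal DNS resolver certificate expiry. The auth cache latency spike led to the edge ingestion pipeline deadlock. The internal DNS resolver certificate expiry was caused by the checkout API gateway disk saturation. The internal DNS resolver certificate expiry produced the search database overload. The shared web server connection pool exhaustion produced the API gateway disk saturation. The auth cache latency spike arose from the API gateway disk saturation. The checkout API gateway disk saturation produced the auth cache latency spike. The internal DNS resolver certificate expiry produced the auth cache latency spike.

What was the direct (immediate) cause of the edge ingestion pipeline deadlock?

Upstream contributors include the shared web server connection pool exhaustion, the API gateway disk saturation, the checkout API gateway disk saturation, the internal DNS resolver certificate expiry, the internal database disk saturation, but only the auth cache latency spike feeds directly into the edge ingestion pipeline deadlock.

the auth cache latency spike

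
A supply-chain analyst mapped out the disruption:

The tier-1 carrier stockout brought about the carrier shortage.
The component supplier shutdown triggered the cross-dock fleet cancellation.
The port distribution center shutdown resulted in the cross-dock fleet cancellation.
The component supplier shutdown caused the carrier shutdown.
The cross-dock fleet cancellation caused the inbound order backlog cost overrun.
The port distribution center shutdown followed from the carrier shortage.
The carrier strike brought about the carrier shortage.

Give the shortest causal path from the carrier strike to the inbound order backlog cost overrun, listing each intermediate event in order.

the carrier strike → the carrier shortage
the carrier shortage → the port distribution center shutdown
the port distribution center shutdown → the cross-dock fleet cancellation
the cross-dock fleet cancellation → the inbound order backlog cost overrun
Length: 4 steps.

the carrier strike → the carrier shortage → the port distribution center shutdown → the cross-dock fleet cancellation → the inbound order backlog cost overrun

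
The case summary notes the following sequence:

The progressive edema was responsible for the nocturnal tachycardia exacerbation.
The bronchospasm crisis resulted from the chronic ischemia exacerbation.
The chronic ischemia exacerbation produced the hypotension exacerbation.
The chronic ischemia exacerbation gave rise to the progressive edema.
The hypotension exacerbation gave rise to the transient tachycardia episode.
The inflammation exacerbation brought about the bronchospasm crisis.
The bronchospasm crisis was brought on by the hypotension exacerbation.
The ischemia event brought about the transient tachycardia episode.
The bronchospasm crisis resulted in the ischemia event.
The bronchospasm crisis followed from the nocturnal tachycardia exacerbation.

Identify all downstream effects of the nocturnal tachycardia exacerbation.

the bronchospasm crisis, the ischemia event, the transient tachycardia episode

Direct effects: the bronchospasm crisis.
2 steps out: the ischemia event.
3 steps out: the transient tachycardia episode.
Not reachable from it: the chronic ischemia exacerbation, the progressive edema, the hypotension exacerbation, the inflammation exacerbation.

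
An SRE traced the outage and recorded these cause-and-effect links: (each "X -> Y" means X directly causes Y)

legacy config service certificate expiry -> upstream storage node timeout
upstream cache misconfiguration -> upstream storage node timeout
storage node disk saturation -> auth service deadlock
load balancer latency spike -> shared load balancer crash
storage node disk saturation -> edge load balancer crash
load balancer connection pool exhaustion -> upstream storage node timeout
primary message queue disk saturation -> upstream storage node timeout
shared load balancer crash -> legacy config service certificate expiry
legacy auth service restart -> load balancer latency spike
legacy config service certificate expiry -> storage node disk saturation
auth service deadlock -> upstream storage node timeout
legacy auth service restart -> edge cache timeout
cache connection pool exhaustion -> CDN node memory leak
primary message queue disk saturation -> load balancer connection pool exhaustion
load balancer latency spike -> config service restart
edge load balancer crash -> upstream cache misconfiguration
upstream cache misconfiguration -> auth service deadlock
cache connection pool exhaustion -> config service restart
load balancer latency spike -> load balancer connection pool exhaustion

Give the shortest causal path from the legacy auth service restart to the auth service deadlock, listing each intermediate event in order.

the legacy auth service restart → the load balancer latency spike
the load balancer latency spike → the shared load balancer crash
the shared load balancer crash → the legacy config service certificate expiry
the legacy config service certificate expiry → the storage node disk saturation
the storage node disk saturation → the auth service deadlock
Length: 5 steps.

the legacy auth service restart → the load balancer latency spike → the shared load balancer crash → the legacy config service certificate expiry → the storage node disk saturation → the auth service deadlock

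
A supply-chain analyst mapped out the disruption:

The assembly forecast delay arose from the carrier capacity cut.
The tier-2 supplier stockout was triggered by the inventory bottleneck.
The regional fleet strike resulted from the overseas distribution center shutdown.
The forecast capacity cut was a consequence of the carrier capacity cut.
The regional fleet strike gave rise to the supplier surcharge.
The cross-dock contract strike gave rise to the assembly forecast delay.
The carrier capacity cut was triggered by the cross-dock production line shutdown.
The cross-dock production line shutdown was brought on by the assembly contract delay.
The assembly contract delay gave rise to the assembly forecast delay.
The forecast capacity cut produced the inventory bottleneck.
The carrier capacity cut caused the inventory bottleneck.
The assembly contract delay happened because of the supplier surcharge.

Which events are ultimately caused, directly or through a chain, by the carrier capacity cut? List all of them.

Direct effects: the assembly forecast delay, the forecast capacity cut, the inventory bottleneck.
2 steps out: the tier-2 supplier stockout.
Not reachable from it: the overseas distribution center shutdown, the regional fleet strike, the supplier surcharge, the assembly contract delay, the cross-dock production line shutdown, the cross-dock contract strike.

the assembly forecast delay, the forecast capacity cut, the inventory bottleneck, the tier-2 supplier stockout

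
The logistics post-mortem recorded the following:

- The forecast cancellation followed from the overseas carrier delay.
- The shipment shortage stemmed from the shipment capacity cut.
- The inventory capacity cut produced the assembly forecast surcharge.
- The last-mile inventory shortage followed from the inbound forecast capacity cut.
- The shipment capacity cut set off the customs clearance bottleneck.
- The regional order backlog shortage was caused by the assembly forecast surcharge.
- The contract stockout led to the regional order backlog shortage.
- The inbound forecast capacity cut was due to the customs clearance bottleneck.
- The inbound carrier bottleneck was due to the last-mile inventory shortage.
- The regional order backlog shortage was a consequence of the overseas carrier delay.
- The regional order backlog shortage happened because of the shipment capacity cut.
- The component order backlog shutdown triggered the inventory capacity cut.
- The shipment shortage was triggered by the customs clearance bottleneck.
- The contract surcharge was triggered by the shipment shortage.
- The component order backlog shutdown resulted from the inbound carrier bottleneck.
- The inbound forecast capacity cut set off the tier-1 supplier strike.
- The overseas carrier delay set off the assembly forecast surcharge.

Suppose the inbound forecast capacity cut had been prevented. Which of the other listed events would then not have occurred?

Downstream of the inbound forecast capacity cut: the tier-1 supplier strike, the last-mile inventory shortage, the inbound carrier bottleneck, the component order backlog shutdown, the inventory capacity cut, the assembly forecast surcharge, the regional order backlog shortage.
Of those, still caused via another path: the assembly forecast surcharge, the regional order backlog shortage.
The remainder have no surviving cause.

the component order backlog shutdown, the inbound carrier bottleneck, the inventory capacity cut, the last-mile inventory shortage, the tier-1 supplier strike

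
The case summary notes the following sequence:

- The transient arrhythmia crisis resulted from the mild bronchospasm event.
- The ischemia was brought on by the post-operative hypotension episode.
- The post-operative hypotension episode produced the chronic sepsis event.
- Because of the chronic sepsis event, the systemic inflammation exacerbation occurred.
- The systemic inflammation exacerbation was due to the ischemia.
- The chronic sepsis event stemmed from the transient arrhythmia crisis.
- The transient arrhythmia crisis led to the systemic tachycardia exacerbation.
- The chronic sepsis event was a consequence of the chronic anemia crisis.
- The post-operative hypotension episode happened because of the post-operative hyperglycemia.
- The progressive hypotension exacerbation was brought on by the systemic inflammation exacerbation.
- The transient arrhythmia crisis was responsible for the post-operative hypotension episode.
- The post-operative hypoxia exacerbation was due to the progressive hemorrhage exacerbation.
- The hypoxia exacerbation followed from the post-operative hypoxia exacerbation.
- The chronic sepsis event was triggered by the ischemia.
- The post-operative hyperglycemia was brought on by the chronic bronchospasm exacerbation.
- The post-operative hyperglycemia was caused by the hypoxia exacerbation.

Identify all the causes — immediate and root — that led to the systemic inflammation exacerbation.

the chronic anemia crisis, the chronic bronchospasm exacerbation, the chronic sepsis event, the hypoxia exacerbation, the ischemia, the mild bronchospasm event, the post-operative hyperglycemia, the post-operative hypotension episode, the post-operative hypoxia exacerbation, the progressive hemorrhage exacerbation, the transient arrhythmia crisis

Immediate causes of the systemic inflammation exacerbation: the ischemia, the chronic sepsis event.
Further upstream: the mild bronchospasm event, the chronic bronchospasm exacerbation, the progressive hemorrhage exacerbation, the post-operative hypoxia exacerbation, the hypoxia exacerbation, the chronic anemia crisis, the post-operative hyperglycemia, the transient arrhythmia crisis, the post-operative hypotension episode.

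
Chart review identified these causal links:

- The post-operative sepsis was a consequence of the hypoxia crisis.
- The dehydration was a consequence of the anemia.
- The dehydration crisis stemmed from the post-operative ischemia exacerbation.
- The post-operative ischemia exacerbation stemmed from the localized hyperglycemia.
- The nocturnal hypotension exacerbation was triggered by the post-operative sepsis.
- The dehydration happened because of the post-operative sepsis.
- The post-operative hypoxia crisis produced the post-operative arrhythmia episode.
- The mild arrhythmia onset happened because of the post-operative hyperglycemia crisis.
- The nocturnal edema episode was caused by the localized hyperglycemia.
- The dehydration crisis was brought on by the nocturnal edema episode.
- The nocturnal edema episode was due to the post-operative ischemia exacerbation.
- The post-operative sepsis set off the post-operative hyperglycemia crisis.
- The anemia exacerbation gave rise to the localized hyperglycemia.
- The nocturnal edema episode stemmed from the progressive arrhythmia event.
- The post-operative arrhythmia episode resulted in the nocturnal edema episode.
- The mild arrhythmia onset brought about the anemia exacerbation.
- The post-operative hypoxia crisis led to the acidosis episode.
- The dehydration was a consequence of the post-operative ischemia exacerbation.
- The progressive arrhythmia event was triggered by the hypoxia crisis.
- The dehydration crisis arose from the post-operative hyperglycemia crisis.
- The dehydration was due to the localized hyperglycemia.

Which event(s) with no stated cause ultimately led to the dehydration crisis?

the hypoxia crisis, the post-operative hypoxia crisis

Tracing upstream from the dehydration crisis: the dehydration crisis ← the post-operative hyperglycemia crisis ← the post-operative sepsis ← the hypoxia crisis.
A separate upstream branch: the dehydration crisis ← the nocturnal edema episode ← the post-operative arrhythmia episode ← the post-operative hypoxia crisis.
Each of those chain origins has no stated cause.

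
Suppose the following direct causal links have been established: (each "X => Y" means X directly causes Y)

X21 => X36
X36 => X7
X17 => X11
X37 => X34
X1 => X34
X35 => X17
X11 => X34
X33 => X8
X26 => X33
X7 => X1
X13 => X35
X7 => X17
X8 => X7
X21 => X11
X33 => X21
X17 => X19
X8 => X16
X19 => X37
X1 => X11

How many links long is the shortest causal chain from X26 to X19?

Shortest chain: X26 → X33 → X8 → X7 → X17 → X19.

5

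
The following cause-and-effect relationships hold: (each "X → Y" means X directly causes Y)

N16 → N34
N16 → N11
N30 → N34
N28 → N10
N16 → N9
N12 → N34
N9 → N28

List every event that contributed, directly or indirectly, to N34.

N12, N16, N30

Immediate causes of N34: N16, N30, N12.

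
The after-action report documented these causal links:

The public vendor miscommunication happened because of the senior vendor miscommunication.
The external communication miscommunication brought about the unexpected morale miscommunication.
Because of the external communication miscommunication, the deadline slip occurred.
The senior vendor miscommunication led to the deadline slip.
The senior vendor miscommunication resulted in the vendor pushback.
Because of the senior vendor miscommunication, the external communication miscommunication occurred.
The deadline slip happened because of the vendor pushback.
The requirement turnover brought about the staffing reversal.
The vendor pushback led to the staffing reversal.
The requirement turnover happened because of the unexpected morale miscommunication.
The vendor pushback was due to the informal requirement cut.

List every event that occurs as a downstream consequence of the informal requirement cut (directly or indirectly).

the deadline slip, the staffing reversal, the vendor pushback

Direct effects: the vendor pushback.
2 steps out: the deadline slip, the staffing reversal.
Not reachable from it: the senior vendor miscommunication, the external communication miscommunication, the unexpected morale miscommunication, the public vendor miscommunication, the requirement turnover.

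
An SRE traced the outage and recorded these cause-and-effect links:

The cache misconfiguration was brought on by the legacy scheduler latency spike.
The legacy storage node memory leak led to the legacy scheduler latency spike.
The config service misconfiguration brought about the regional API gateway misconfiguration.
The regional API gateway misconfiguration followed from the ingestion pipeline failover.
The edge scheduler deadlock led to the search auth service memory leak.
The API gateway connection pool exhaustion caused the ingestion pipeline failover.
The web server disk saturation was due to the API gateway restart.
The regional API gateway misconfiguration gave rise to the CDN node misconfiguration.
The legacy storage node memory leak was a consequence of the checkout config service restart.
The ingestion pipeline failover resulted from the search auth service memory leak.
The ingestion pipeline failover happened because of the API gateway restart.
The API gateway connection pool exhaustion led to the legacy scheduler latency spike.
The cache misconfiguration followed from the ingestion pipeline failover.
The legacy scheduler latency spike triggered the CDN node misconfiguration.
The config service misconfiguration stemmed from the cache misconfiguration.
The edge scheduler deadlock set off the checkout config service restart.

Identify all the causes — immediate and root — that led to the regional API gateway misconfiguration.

the API gateway connection pool exhaustion, the API gateway restart, the cache misconfiguration, the checkout config service restart, the config service misconfiguration, the edge scheduler deadlock, the ingestion pipeline failover, the legacy scheduler latency spike, the legacy storage node memory leak, the search auth service memory leak

Immediate causes of the regional API gateway misconfiguration: the ingestion pipeline failover, the config service misconfiguration.
Further upstream: the API gateway restart, the edge scheduler deadlock, the API gateway connection pool exhaustion, the search auth service memory leak, the checkout config service restart, the legacy storage node memory leak, the legacy scheduler latency spike, the cache misconfiguration.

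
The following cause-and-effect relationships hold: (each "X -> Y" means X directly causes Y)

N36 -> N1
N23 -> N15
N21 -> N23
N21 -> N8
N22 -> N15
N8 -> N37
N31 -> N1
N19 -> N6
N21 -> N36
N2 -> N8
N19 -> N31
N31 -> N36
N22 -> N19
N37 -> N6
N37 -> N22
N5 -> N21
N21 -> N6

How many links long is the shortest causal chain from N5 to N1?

Shortest chain: N5 → N21 → N36 → N1.

3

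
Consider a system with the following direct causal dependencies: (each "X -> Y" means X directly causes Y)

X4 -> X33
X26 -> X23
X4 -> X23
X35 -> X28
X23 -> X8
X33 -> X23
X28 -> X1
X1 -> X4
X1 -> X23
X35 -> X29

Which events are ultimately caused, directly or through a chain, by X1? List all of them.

X23, X33, X4, X8

Direct effects: X4, X23.
2 steps out: X33, X8.
Not reachable from it: X35, X28, X29, X26.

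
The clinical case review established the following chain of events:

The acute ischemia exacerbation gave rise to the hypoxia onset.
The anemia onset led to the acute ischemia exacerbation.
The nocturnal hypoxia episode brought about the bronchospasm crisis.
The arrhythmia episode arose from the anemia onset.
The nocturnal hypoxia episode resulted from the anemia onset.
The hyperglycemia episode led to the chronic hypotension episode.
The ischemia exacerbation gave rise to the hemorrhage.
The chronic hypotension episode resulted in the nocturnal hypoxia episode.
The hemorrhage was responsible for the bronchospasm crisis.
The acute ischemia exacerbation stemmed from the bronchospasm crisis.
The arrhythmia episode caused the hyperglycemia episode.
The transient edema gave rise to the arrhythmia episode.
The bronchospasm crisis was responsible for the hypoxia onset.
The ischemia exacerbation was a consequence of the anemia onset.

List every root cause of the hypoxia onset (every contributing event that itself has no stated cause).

Tracing upstream from the hypoxia onset: the hypoxia onset ← the acute ischemia exacerbation ← the anemia onset.
A separate upstream branch: the hypoxia onset ← the bronchospasm crisis ← the nocturnal hypoxia episode ← the chronic hypotension episode ← the hyperglycemia episode ← the arrhythmia episode ← the transient edema.
Each of those chain origins has no stated cause.

the anemia onset, the transient edema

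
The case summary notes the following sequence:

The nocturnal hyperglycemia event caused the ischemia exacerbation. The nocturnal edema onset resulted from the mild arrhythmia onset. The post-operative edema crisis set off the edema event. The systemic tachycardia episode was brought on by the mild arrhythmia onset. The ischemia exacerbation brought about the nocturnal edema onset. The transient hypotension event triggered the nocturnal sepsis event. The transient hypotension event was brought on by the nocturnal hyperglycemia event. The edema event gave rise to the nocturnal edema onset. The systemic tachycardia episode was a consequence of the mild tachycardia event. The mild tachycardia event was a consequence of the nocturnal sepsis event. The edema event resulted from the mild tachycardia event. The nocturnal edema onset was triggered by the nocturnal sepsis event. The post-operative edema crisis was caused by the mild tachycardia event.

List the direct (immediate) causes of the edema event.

Upstream contributors include the nocturnal hyperglycemia event, the transient hypotension event, the nocturnal sepsis event, but only the mild tachycardia event, the post-operative edema crisis feed directly into the edema event.

the mild tachycardia event, the post-operative edema crisis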